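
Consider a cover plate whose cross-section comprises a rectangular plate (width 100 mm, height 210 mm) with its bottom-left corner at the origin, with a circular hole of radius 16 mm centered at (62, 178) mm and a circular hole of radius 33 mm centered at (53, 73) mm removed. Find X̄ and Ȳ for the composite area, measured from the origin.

X̄ = 48.81 mm, Ȳ = 108.03 mm

Part | A | x̄ᵢ | ȳᵢ | A·x̄ᵢ | A·ȳᵢ
plate | 21000.00 | 50.00 | 105.00 | 1050000.00 | 2205000.00
hole 1 | -804.25 | 62.00 | 178.00 | -49863.36 | -143156.09
hole 2 | -3421.19 | 53.00 | 73.00 | -181323.30 | -249747.19
Σ | 16774.56 |  |  | 818813.34 | 1812096.71
X̄ = 818813.34 / 16774.56 = 48.81 mm
Ȳ = 1812096.71 / 16774.56 = 108.03 mm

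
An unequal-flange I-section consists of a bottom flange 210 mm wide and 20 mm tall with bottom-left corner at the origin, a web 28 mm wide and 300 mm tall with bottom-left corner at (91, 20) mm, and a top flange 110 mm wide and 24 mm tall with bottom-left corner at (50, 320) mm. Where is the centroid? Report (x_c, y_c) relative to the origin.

bottom flange: A = 210 × 20 = 4200.00, centroid at (105.00, 10.00).
web: A = 28 × 300 = 8400.00, centroid at (105.00, 170.00).
top flange: A = 110 × 24 = 2640.00, centroid at (105.00, 332.00).
ΣA = 15240.00 mm²
ΣAx_c = (4200.00)(105.00) + (8400.00)(105.00) + (2640.00)(105.00) = 1600200.00 mm³
ΣAy_c = (4200.00)(10.00) + (8400.00)(170.00) + (2640.00)(332.00) = 2346480.00 mm³
x_c = 1600200.00 / 15240.00 = 105.00 mm
y_c = 2346480.00 / 15240.00 = 153.97 mm

x_c = 105.00 mm, y_c = 153.97 mm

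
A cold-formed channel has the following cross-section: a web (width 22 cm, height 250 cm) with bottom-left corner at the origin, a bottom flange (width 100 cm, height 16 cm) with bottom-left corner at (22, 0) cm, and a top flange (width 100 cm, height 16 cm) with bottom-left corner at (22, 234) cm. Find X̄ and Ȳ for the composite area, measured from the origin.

Part | A | x̄ᵢ | ȳᵢ | A·x̄ᵢ | A·ȳᵢ
web | 5500.00 | 11.00 | 125.00 | 60500.00 | 687500.00
bottom flange | 1600.00 | 72.00 | 8.00 | 115200.00 | 12800.00
top flange | 1600.00 | 72.00 | 242.00 | 115200.00 | 387200.00
Σ | 8700.00 |  |  | 290900.00 | 1087500.00
X̄ = 290900.00 / 8700.00 = 33.44 cm
Ȳ = 1087500.00 / 8700.00 = 125.00 cm

X̄ = 33.44 cm, Ȳ = 125.00 cm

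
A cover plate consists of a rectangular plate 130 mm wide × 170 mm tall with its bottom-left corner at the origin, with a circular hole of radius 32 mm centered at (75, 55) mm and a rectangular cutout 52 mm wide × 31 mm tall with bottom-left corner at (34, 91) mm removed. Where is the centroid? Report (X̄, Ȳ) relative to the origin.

X̄ = 63.60 mm, Ȳ = 88.58 mm

Part | A | x̄ᵢ | ȳᵢ | A·x̄ᵢ | A·ȳᵢ
plate | 22100.00 | 65.00 | 85.00 | 1436500.00 | 1878500.00
hole 1 | -3216.99 | 75.00 | 55.00 | -241274.32 | -176934.50
hole 2 | -1612.00 | 60.00 | 106.50 | -96720.00 | -171678.00
Σ | 17271.01 |  |  | 1098505.68 | 1529887.50
X̄ = 1098505.68 / 17271.01 = 63.60 mm
Ȳ = 1529887.50 / 17271.01 = 88.58 mm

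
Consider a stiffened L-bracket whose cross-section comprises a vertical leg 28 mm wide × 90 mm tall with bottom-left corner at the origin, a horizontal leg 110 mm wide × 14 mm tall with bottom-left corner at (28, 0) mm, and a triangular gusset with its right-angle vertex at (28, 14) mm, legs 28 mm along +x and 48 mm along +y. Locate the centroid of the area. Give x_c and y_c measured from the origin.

vertical leg: A = 28 × 90 = 2520.00, centroid at (14.00, 45.00).
horizontal leg: A = 110 × 14 = 1540.00, centroid at (83.00, 7.00).
gusset: A = ½·28·48 = 672.00, centroid at (37.33, 30.00).
ΣA = 4732.00 mm², ΣAx_c = 188188.00 mm³, ΣAy_c = 144340.00 mm³.
x_c = 188188.00/4732.00 = 39.77 mm; y_c = 144340.00/4732.00 = 30.50 mm.

x_c = 39.77 mm, y_c = 30.50 mm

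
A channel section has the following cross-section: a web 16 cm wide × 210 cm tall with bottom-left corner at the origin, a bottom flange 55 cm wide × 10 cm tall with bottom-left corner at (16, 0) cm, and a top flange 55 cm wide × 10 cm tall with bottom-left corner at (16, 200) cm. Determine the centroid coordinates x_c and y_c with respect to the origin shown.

x_c = 16.76 cm, y_c = 105.00 cm

web: A = 16 × 210 = 3360.00, centroid at (8.00, 105.00).
bottom flange: A = 55 × 10 = 550.00, centroid at (43.50, 5.00).
top flange: A = 55 × 10 = 550.00, centroid at (43.50, 205.00).
ΣA = 4460.00 cm², ΣAx_c = 74730.00 cm³, ΣAy_c = 468300.00 cm³.
x_c = 74730.00/4460.00 = 16.76 cm; y_c = 468300.00/4460.00 = 105.00 cm.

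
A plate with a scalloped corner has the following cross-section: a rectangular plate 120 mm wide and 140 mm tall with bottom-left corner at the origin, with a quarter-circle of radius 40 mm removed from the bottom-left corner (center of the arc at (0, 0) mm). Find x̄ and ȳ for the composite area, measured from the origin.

x̄ = 63.48 mm, ȳ = 74.29 mm

plate: A = 120 × 140 = 16800.00, centroid at (60.00, 70.00).
removed quarter-circle: A = −¼π·40² = -1256.64, centroid at (16.98, 16.98).
ΣA = 15543.36 mm²
ΣAx̄ = (16800.00)(60.00) + (-1256.64)(16.98) = 986666.67 mm³
ΣAȳ = (16800.00)(70.00) + (-1256.64)(16.98) = 1154666.67 mm³
x̄ = 986666.67 / 15543.36 = 63.48 mm
ȳ = 1154666.67 / 15543.36 = 74.29 mm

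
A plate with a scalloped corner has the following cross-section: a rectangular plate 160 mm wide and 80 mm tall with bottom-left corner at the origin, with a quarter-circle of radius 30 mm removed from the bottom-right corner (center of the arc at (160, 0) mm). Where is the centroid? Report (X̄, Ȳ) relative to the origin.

Part | A | x̄ᵢ | ȳᵢ | A·x̄ᵢ | A·ȳᵢ
plate | 12800.00 | 80.00 | 40.00 | 1024000.00 | 512000.00
removed quarter-circle | -706.86 | 147.27 | 12.73 | -104097.34 | -9000.00
Σ | 12093.14 |  |  | 919902.66 | 503000.00
X̄ = 919902.66 / 12093.14 = 76.07 mm
Ȳ = 503000.00 / 12093.14 = 41.59 mm

X̄ = 76.07 mm, Ȳ = 41.59 mm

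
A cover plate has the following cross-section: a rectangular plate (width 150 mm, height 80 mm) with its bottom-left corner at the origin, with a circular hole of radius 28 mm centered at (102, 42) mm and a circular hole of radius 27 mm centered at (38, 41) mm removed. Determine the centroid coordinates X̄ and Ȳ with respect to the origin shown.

plate: A = 150 × 80 = 12000.00, centroid at (75.00, 40.00).
hole 1: A = −π·28² = -2463.01, centroid at (102.00, 42.00).
hole 2: A = −π·27² = -2290.22, centroid at (38.00, 41.00).
ΣA = 7246.77 mm², ΣAX̄ = 561744.72 mm³, ΣAȲ = 282654.57 mm³.
X̄ = 561744.72/7246.77 = 77.52 mm; Ȳ = 282654.57/7246.77 = 39.00 mm.

X̄ = 77.52 mm, Ȳ = 39.00 mm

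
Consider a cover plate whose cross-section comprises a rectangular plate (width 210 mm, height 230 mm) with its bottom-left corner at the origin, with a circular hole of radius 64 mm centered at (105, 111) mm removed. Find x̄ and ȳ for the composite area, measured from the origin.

x̄ = 105.00 mm, ȳ = 116.45 mm

plate: A = 210 × 230 = 48300.00, centroid at (105.00, 115.00).
hole: A = −π·64² = -12867.96, centroid at (105.00, 111.00).
ΣA = 35432.04 mm², ΣAx̄ = 3720363.83 mm³, ΣAȳ = 4126156.05 mm³.
x̄ = 3720363.83/35432.04 = 105.00 mm; ȳ = 4126156.05/35432.04 = 116.45 mm.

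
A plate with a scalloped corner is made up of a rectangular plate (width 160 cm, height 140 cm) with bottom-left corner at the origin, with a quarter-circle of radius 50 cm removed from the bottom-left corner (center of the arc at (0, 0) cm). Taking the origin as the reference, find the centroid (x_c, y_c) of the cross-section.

x_c = 85.65 cm, y_c = 74.69 cm

Part | A | x̄ᵢ | ȳᵢ | A·x̄ᵢ | A·ȳᵢ
plate | 22400.00 | 80.00 | 70.00 | 1792000.00 | 1568000.00
removed quarter-circle | -1963.50 | 21.22 | 21.22 | -41666.67 | -41666.67
Σ | 20436.50 |  |  | 1750333.33 | 1526333.33
x_c = 1750333.33 / 20436.50 = 85.65 cm
y_c = 1526333.33 / 20436.50 = 74.69 cm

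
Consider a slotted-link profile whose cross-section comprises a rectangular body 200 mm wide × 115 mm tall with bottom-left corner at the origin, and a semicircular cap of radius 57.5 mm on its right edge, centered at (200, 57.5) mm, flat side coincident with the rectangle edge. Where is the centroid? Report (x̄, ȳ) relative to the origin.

rectangular body: A = 200 × 115 = 23000.00, centroid at (100.00, 57.50).
semicircular end: A = ½π·57.5² = 5193.45, centroid at (224.40, 57.50).
ΣA = 28193.45 mm²
ΣAx̄ = (23000.00)(100.00) + (5193.45)(224.40) = 3465428.65 mm³
ΣAȳ = (23000.00)(57.50) + (5193.45)(57.50) = 1621123.11 mm³
x̄ = 3465428.65 / 28193.45 = 122.92 mm
ȳ = 1621123.11 / 28193.45 = 57.50 mm

x̄ = 122.92 mm, ȳ = 57.50 mm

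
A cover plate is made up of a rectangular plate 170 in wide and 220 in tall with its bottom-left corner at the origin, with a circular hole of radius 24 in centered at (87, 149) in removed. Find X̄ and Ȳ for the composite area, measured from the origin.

X̄ = 84.90 in, Ȳ = 108.02 in

plate: A = 170 × 220 = 37400.00, centroid at (85.00, 110.00).
hole: A = −π·24² = -1809.56, centroid at (87.00, 149.00).
ΣA = 35590.44 in², ΣAX̄ = 3021568.51 in³, ΣAȲ = 3844375.95 in³.
X̄ = 3021568.51/35590.44 = 84.90 in; Ȳ = 3844375.95/35590.44 = 108.02 in.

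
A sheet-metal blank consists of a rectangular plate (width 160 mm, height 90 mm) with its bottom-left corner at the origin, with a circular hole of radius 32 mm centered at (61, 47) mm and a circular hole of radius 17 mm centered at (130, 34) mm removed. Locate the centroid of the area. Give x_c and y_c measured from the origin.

x_c = 81.53 mm, y_c = 45.35 mm

plate: A = 160 × 90 = 14400.00, centroid at (80.00, 45.00).
hole 1: A = −π·32² = -3216.99, centroid at (61.00, 47.00).
hole 2: A = −π·17² = -907.92, centroid at (130.00, 34.00).
ΣA = 10275.09 mm²
ΣAx_c = (14400.00)(80.00) + (-3216.99)(61.00) + (-907.92)(130.00) = 837733.92 mm³
ΣAy_c = (14400.00)(45.00) + (-3216.99)(47.00) + (-907.92)(34.00) = 465932.14 mm³
x_c = 837733.92 / 10275.09 = 81.53 mm
y_c = 465932.14 / 10275.09 = 45.35 mm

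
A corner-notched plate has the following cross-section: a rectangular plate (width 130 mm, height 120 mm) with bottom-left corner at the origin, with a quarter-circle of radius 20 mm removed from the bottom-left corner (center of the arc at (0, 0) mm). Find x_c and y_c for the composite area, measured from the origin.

x_c = 66.16 mm, y_c = 61.06 mm

plate: A = 130 × 120 = 15600.00, centroid at (65.00, 60.00).
removed quarter-circle: A = −¼π·20² = -314.16, centroid at (8.49, 8.49).
ΣA = 15285.84 mm², ΣAx_c = 1011333.33 mm³, ΣAy_c = 933333.33 mm³.
x_c = 1011333.33/15285.84 = 66.16 mm; y_c = 933333.33/15285.84 = 61.06 mm.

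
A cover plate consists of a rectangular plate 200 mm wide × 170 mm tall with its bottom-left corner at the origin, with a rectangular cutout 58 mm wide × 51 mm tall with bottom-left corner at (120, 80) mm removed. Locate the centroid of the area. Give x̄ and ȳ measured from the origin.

x̄ = 95.33 mm, ȳ = 83.05 mm

Part | A | x̄ᵢ | ȳᵢ | A·x̄ᵢ | A·ȳᵢ
plate | 34000.00 | 100.00 | 85.00 | 3400000.00 | 2890000.00
hole | -2958.00 | 149.00 | 105.50 | -440742.00 | -312069.00
Σ | 31042.00 |  |  | 2959258.00 | 2577931.00
x̄ = 2959258.00 / 31042.00 = 95.33 mm
ȳ = 2577931.00 / 31042.00 = 83.05 mm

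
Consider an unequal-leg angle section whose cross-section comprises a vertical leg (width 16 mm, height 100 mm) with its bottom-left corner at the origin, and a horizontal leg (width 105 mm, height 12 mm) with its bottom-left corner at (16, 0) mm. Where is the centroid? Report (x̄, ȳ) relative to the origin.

vertical leg: A = 16 × 100 = 1600.00, centroid at (8.00, 50.00).
horizontal leg: A = 105 × 12 = 1260.00, centroid at (68.50, 6.00).
ΣA = 2860.00 mm²
ΣAx̄ = (1600.00)(8.00) + (1260.00)(68.50) = 99110.00 mm³
ΣAȳ = (1600.00)(50.00) + (1260.00)(6.00) = 87560.00 mm³
x̄ = 99110.00 / 2860.00 = 34.65 mm
ȳ = 87560.00 / 2860.00 = 30.62 mm

x̄ = 34.65 mm, ȳ = 30.62 mm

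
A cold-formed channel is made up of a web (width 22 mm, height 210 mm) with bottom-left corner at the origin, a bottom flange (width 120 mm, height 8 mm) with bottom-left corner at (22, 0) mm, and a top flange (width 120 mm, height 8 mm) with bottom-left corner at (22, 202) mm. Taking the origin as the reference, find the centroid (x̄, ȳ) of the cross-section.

x̄ = 31.84 mm, ȳ = 105.00 mm

Part | A | x̄ᵢ | ȳᵢ | A·x̄ᵢ | A·ȳᵢ
web | 4620.00 | 11.00 | 105.00 | 50820.00 | 485100.00
bottom flange | 960.00 | 82.00 | 4.00 | 78720.00 | 3840.00
top flange | 960.00 | 82.00 | 206.00 | 78720.00 | 197760.00
Σ | 6540.00 |  |  | 208260.00 | 686700.00
x̄ = 208260.00 / 6540.00 = 31.84 mm
ȳ = 686700.00 / 6540.00 = 105.00 mm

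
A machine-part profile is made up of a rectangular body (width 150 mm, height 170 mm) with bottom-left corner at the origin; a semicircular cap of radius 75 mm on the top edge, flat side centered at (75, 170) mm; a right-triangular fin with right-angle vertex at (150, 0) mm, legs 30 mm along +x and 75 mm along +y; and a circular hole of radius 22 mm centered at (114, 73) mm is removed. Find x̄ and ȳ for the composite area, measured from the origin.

x̄ = 76.07 mm, ȳ = 113.96 mm

rectangular body: A = 150 × 170 = 25500.00, centroid at (75.00, 85.00).
semicircular top: A = ½π·75² = 8835.73, centroid at (75.00, 201.83).
triangular fin: A = ½·30·75 = 1125.00, centroid at (160.00, 25.00).
hole: A = −π·22² = -1520.53, centroid at (114.00, 73.00).
ΣA = 33940.20 mm²
ΣAx̄ = (25500.00)(75.00) + (8835.73)(75.00) + (1125.00)(160.00) + (-1520.53)(114.00) = 2581839.18 mm³
ΣAȳ = (25500.00)(85.00) + (8835.73)(201.83) + (1125.00)(25.00) + (-1520.53)(73.00) = 3867950.24 mm³
x̄ = 2581839.18 / 33940.20 = 76.07 mm
ȳ = 3867950.24 / 33940.20 = 113.96 mm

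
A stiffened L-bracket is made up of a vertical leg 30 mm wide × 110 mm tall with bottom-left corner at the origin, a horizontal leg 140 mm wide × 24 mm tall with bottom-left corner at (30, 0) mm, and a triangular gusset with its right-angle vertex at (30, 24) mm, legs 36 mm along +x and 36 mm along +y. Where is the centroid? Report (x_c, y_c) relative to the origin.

x_c = 56.47 mm, y_c = 33.55 mm

vertical leg: A = 30 × 110 = 3300.00, centroid at (15.00, 55.00).
horizontal leg: A = 140 × 24 = 3360.00, centroid at (100.00, 12.00).
gusset: A = ½·36·36 = 648.00, centroid at (42.00, 36.00).
ΣA = 7308.00 mm², ΣAx_c = 412716.00 mm³, ΣAy_c = 245148.00 mm³.
x_c = 412716.00/7308.00 = 56.47 mm; y_c = 245148.00/7308.00 = 33.55 mm.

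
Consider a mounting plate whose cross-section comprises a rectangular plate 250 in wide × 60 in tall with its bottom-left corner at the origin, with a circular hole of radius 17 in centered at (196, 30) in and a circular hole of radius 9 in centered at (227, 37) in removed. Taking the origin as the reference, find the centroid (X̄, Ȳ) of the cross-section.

X̄ = 118.47 in, Ȳ = 29.87 in

plate: A = 250 × 60 = 15000.00, centroid at (125.00, 30.00).
hole 1: A = −π·17² = -907.92, centroid at (196.00, 30.00).
hole 2: A = −π·9² = -254.47, centroid at (227.00, 37.00).
ΣA = 13837.61 in², ΣAX̄ = 1639283.16 in³, ΣAȲ = 413347.04 in³.
X̄ = 1639283.16/13837.61 = 118.47 in; Ȳ = 413347.04/13837.61 = 29.87 in.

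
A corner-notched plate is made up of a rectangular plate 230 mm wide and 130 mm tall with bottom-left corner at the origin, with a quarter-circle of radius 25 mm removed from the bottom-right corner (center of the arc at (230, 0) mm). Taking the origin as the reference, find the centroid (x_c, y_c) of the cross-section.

x_c = 113.26 mm, y_c = 65.91 mm

plate: A = 230 × 130 = 29900.00, centroid at (115.00, 65.00).
removed quarter-circle: A = −¼π·25² = -490.87, centroid at (219.39, 10.61).
ΣA = 29409.13 mm²
ΣAx_c = (29900.00)(115.00) + (-490.87)(219.39) = 3330807.35 mm³
ΣAy_c = (29900.00)(65.00) + (-490.87)(10.61) = 1938291.67 mm³
x_c = 3330807.35 / 29409.13 = 113.26 mm
y_c = 1938291.67 / 29409.13 = 65.91 mm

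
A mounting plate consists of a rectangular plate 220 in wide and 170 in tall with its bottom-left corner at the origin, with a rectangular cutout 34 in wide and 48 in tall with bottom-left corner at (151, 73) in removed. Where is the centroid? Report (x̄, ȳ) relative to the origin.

x̄ = 107.35 in, ȳ = 84.45 in

plate: A = 220 × 170 = 37400.00, centroid at (110.00, 85.00).
hole: A = −(34 × 48) = -1632.00, centroid at (168.00, 97.00).
ΣA = 35768.00 in², ΣAx̄ = 3839824.00 in³, ΣAȳ = 3020696.00 in³.
x̄ = 3839824.00/35768.00 = 107.35 in; ȳ = 3020696.00/35768.00 = 84.45 in.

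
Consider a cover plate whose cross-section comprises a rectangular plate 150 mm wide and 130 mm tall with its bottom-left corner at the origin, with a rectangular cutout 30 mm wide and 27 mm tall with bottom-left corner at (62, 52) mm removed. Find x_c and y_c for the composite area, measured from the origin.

x_c = 74.91 mm, y_c = 64.98 mm

plate: A = 150 × 130 = 19500.00, centroid at (75.00, 65.00).
hole: A = −(30 × 27) = -810.00, centroid at (77.00, 65.50).
ΣA = 18690.00 mm²
ΣAx_c = (19500.00)(75.00) + (-810.00)(77.00) = 1400130.00 mm³
ΣAy_c = (19500.00)(65.00) + (-810.00)(65.50) = 1214445.00 mm³
x_c = 1400130.00 / 18690.00 = 74.91 mm
y_c = 1214445.00 / 18690.00 = 64.98 mm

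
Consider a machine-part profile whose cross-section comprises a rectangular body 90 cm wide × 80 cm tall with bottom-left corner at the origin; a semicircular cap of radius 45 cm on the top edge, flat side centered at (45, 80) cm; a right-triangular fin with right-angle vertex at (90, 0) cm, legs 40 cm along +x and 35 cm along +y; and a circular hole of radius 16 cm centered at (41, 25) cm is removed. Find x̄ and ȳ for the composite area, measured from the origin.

x̄ = 49.29 cm, ȳ = 57.54 cm

rectangular body: A = 90 × 80 = 7200.00, centroid at (45.00, 40.00).
semicircular top: A = ½π·45² = 3180.86, centroid at (45.00, 99.10).
triangular fin: A = ½·40·35 = 700.00, centroid at (103.33, 11.67).
hole: A = −π·16² = -804.25, centroid at (41.00, 25.00).
ΣA = 10276.61 cm², ΣAx̄ = 506497.99 cm³, ΣAȳ = 591279.48 cm³.
x̄ = 506497.99/10276.61 = 49.29 cm; ȳ = 591279.48/10276.61 = 57.54 cm.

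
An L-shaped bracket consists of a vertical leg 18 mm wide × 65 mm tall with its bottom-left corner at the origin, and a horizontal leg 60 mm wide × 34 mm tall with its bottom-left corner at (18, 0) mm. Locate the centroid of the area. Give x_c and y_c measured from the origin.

vertical leg: A = 18 × 65 = 1170.00, centroid at (9.00, 32.50).
horizontal leg: A = 60 × 34 = 2040.00, centroid at (48.00, 17.00).
ΣA = 3210.00 mm², ΣAx_c = 108450.00 mm³, ΣAy_c = 72705.00 mm³.
x_c = 108450.00/3210.00 = 33.79 mm; y_c = 72705.00/3210.00 = 22.65 mm.

x_c = 33.79 mm, y_c = 22.65 mm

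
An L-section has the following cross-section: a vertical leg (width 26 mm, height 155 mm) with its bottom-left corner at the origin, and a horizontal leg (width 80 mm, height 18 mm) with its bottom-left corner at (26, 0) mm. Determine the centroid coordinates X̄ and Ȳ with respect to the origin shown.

X̄ = 26.95 mm, Ȳ = 59.47 mm

vertical leg: A = 26 × 155 = 4030.00, centroid at (13.00, 77.50).
horizontal leg: A = 80 × 18 = 1440.00, centroid at (66.00, 9.00).
ΣA = 5470.00 mm², ΣAX̄ = 147430.00 mm³, ΣAȲ = 325285.00 mm³.
X̄ = 147430.00/5470.00 = 26.95 mm; Ȳ = 325285.00/5470.00 = 59.47 mm.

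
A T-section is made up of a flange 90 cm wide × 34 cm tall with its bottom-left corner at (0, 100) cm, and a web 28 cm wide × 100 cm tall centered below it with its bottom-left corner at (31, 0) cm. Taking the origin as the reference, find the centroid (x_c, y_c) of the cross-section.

x_c = 45.00 cm, y_c = 84.99 cm

Part | A | x̄ᵢ | ȳᵢ | A·x̄ᵢ | A·ȳᵢ
web | 2800.00 | 45.00 | 50.00 | 126000.00 | 140000.00
flange | 3060.00 | 45.00 | 117.00 | 137700.00 | 358020.00
Σ | 5860.00 |  |  | 263700.00 | 498020.00
x_c = 263700.00 / 5860.00 = 45.00 cm
y_c = 498020.00 / 5860.00 = 84.99 cm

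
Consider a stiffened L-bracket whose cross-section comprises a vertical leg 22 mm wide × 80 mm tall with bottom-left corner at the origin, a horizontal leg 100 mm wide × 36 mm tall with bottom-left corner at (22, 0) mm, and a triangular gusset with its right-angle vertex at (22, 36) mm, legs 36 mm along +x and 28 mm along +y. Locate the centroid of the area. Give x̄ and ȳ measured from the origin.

x̄ = 50.43 mm, ȳ = 26.95 mm

vertical leg: A = 22 × 80 = 1760.00, centroid at (11.00, 40.00).
horizontal leg: A = 100 × 36 = 3600.00, centroid at (72.00, 18.00).
gusset: A = ½·36·28 = 504.00, centroid at (34.00, 45.33).
ΣA = 5864.00 mm²
ΣAx̄ = (1760.00)(11.00) + (3600.00)(72.00) + (504.00)(34.00) = 295696.00 mm³
ΣAȳ = (1760.00)(40.00) + (3600.00)(18.00) + (504.00)(45.33) = 158048.00 mm³
x̄ = 295696.00 / 5864.00 = 50.43 mm
ȳ = 158048.00 / 5864.00 = 26.95 mm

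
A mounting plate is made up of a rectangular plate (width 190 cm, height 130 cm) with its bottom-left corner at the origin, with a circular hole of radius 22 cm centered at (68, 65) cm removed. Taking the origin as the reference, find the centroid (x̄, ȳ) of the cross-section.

x̄ = 96.77 cm, ȳ = 65.00 cm

Part | A | x̄ᵢ | ȳᵢ | A·x̄ᵢ | A·ȳᵢ
plate | 24700.00 | 95.00 | 65.00 | 2346500.00 | 1605500.00
hole | -1520.53 | 68.00 | 65.00 | -103396.10 | -98834.50
Σ | 23179.47 |  |  | 2243103.90 | 1506665.50
x̄ = 2243103.90 / 23179.47 = 96.77 cm
ȳ = 1506665.50 / 23179.47 = 65.00 cm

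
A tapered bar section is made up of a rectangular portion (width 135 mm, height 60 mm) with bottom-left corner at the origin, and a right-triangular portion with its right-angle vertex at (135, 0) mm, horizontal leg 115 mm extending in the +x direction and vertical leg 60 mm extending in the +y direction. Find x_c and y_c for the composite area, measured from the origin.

rectangular portion: A = 135 × 60 = 8100.00, centroid at (67.50, 30.00).
triangular portion: A = ½·115·60 = 3450.00, centroid at (173.33, 20.00).
ΣA = 11550.00 mm²
ΣAx_c = (8100.00)(67.50) + (3450.00)(173.33) = 1144750.00 mm³
ΣAy_c = (8100.00)(30.00) + (3450.00)(20.00) = 312000.00 mm³
x_c = 1144750.00 / 11550.00 = 99.11 mm
y_c = 312000.00 / 11550.00 = 27.01 mm

x_c = 99.11 mm, y_c = 27.01 mm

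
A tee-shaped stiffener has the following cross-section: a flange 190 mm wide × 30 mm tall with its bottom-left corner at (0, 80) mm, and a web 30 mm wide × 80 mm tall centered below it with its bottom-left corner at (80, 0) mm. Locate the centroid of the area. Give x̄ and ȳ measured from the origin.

Part | A | x̄ᵢ | ȳᵢ | A·x̄ᵢ | A·ȳᵢ
web | 2400.00 | 95.00 | 40.00 | 228000.00 | 96000.00
flange | 5700.00 | 95.00 | 95.00 | 541500.00 | 541500.00
Σ | 8100.00 |  |  | 769500.00 | 637500.00
x̄ = 769500.00 / 8100.00 = 95.00 mm
ȳ = 637500.00 / 8100.00 = 78.70 mm

x̄ = 95.00 mm, ȳ = 78.70 mm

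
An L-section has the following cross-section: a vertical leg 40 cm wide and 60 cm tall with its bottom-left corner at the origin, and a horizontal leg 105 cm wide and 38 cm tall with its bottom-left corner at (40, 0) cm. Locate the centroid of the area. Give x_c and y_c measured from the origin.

x_c = 65.27 cm, y_c = 23.13 cm

vertical leg: A = 40 × 60 = 2400.00, centroid at (20.00, 30.00).
horizontal leg: A = 105 × 38 = 3990.00, centroid at (92.50, 19.00).
ΣA = 6390.00 cm², ΣAx_c = 417075.00 cm³, ΣAy_c = 147810.00 cm³.
x_c = 417075.00/6390.00 = 65.27 cm; y_c = 147810.00/6390.00 = 23.13 cm.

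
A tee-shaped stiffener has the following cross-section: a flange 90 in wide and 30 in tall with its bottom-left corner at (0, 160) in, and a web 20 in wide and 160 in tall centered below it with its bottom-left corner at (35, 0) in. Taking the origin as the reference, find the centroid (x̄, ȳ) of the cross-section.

x̄ = 45.00 in, ȳ = 123.47 in

Part | A | x̄ᵢ | ȳᵢ | A·x̄ᵢ | A·ȳᵢ
web | 3200.00 | 45.00 | 80.00 | 144000.00 | 256000.00
flange | 2700.00 | 45.00 | 175.00 | 121500.00 | 472500.00
Σ | 5900.00 |  |  | 265500.00 | 728500.00
x̄ = 265500.00 / 5900.00 = 45.00 in
ȳ = 728500.00 / 5900.00 = 123.47 in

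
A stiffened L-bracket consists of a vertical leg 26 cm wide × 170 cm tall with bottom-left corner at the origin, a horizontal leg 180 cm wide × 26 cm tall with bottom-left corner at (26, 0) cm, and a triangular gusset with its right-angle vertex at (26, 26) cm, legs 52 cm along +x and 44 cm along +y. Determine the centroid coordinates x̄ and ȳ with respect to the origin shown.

Part | A | x̄ᵢ | ȳᵢ | A·x̄ᵢ | A·ȳᵢ
vertical leg | 4420.00 | 13.00 | 85.00 | 57460.00 | 375700.00
horizontal leg | 4680.00 | 116.00 | 13.00 | 542880.00 | 60840.00
gusset | 1144.00 | 43.33 | 40.67 | 49573.33 | 46522.67
Σ | 10244.00 |  |  | 649913.33 | 483062.67
x̄ = 649913.33 / 10244.00 = 63.44 cm
ȳ = 483062.67 / 10244.00 = 47.16 cm

x̄ = 63.44 cm, ȳ = 47.16 cm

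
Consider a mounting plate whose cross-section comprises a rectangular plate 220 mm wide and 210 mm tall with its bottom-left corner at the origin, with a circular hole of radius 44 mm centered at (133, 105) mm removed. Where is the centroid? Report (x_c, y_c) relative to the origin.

x_c = 106.51 mm, y_c = 105.00 mm

Part | A | x̄ᵢ | ȳᵢ | A·x̄ᵢ | A·ȳᵢ
plate | 46200.00 | 110.00 | 105.00 | 5082000.00 | 4851000.00
hole | -6082.12 | 133.00 | 105.00 | -808922.41 | -638622.95
Σ | 40117.88 |  |  | 4273077.59 | 4212377.05
x_c = 4273077.59 / 40117.88 = 106.51 mm
y_c = 4212377.05 / 40117.88 = 105.00 mm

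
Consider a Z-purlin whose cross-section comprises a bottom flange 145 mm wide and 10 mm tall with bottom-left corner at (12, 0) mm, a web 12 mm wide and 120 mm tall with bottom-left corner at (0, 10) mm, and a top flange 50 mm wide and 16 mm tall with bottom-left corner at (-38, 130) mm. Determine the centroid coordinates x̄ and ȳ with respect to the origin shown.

Part | A | x̄ᵢ | ȳᵢ | A·x̄ᵢ | A·ȳᵢ
bottom flange | 1450.00 | 84.50 | 5.00 | 122525.00 | 7250.00
web | 1440.00 | 6.00 | 70.00 | 8640.00 | 100800.00
top flange | 800.00 | -13.00 | 138.00 | -10400.00 | 110400.00
Σ | 3690.00 |  |  | 120765.00 | 218450.00
x̄ = 120765.00 / 3690.00 = 32.73 mm
ȳ = 218450.00 / 3690.00 = 59.20 mm

x̄ = 32.73 mm, ȳ = 59.20 mm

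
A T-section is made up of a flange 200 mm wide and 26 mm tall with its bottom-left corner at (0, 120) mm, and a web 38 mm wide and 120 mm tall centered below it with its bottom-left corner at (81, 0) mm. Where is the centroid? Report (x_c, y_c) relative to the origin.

x_c = 100.00 mm, y_c = 98.89 mm

Part | A | x̄ᵢ | ȳᵢ | A·x̄ᵢ | A·ȳᵢ
web | 4560.00 | 100.00 | 60.00 | 456000.00 | 273600.00
flange | 5200.00 | 100.00 | 133.00 | 520000.00 | 691600.00
Σ | 9760.00 |  |  | 976000.00 | 965200.00
x_c = 976000.00 / 9760.00 = 100.00 mm
y_c = 965200.00 / 9760.00 = 98.89 mm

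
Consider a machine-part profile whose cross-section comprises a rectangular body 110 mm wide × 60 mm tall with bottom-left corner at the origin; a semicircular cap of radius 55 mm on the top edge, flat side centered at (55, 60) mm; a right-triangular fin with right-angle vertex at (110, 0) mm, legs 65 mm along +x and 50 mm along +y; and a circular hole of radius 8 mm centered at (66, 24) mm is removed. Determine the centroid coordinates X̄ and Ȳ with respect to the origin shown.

rectangular body: A = 110 × 60 = 6600.00, centroid at (55.00, 30.00).
semicircular top: A = ½π·55² = 4751.66, centroid at (55.00, 83.34).
triangular fin: A = ½·65·50 = 1625.00, centroid at (131.67, 16.67).
hole: A = −π·8² = -201.06, centroid at (66.00, 24.00).
ΣA = 12775.60 mm², ΣAX̄ = 825029.48 mm³, ΣAȲ = 616274.05 mm³.
X̄ = 825029.48/12775.60 = 64.58 mm; Ȳ = 616274.05/12775.60 = 48.24 mm.

X̄ = 64.58 mm, Ȳ = 48.24 mm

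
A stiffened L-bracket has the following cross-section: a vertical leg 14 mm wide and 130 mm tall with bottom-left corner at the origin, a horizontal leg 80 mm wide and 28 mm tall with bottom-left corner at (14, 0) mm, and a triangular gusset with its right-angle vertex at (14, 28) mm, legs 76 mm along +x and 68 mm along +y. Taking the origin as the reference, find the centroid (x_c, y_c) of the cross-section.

x_c = 35.42 mm, y_c = 42.23 mm

Part | A | x̄ᵢ | ȳᵢ | A·x̄ᵢ | A·ȳᵢ
vertical leg | 1820.00 | 7.00 | 65.00 | 12740.00 | 118300.00
horizontal leg | 2240.00 | 54.00 | 14.00 | 120960.00 | 31360.00
gusset | 2584.00 | 39.33 | 50.67 | 101637.33 | 130922.67
Σ | 6644.00 |  |  | 235337.33 | 280582.67
x_c = 235337.33 / 6644.00 = 35.42 mm
y_c = 280582.67 / 6644.00 = 42.23 mm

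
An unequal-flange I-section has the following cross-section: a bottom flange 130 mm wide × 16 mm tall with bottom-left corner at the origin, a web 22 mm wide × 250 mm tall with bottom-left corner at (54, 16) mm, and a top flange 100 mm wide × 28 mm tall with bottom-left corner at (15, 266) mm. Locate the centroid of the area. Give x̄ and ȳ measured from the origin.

x̄ = 65.00 mm, ȳ = 151.84 mm

bottom flange: A = 130 × 16 = 2080.00, centroid at (65.00, 8.00).
web: A = 22 × 250 = 5500.00, centroid at (65.00, 141.00).
top flange: A = 100 × 28 = 2800.00, centroid at (65.00, 280.00).
ΣA = 10380.00 mm²
ΣAx̄ = (2080.00)(65.00) + (5500.00)(65.00) + (2800.00)(65.00) = 674700.00 mm³
ΣAȳ = (2080.00)(8.00) + (5500.00)(141.00) + (2800.00)(280.00) = 1576140.00 mm³
x̄ = 674700.00 / 10380.00 = 65.00 mm
ȳ = 1576140.00 / 10380.00 = 151.84 mm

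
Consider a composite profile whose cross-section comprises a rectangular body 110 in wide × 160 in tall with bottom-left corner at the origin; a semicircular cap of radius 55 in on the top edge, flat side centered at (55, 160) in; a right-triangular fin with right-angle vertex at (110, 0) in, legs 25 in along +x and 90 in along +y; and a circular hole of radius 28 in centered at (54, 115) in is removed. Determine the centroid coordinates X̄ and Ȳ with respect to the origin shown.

rectangular body: A = 110 × 160 = 17600.00, centroid at (55.00, 80.00).
semicircular top: A = ½π·55² = 4751.66, centroid at (55.00, 183.34).
triangular fin: A = ½·25·90 = 1125.00, centroid at (118.33, 30.00).
hole: A = −π·28² = -2463.01, centroid at (54.00, 115.00).
ΣA = 21013.65 in²
ΣAX̄ = (17600.00)(55.00) + (4751.66)(55.00) + (1125.00)(118.33) + (-2463.01)(54.00) = 1229463.77 in³
ΣAȲ = (17600.00)(80.00) + (4751.66)(183.34) + (1125.00)(30.00) + (-2463.01)(115.00) = 2029686.10 in³
X̄ = 1229463.77 / 21013.65 = 58.51 in
Ȳ = 2029686.10 / 21013.65 = 96.59 in

X̄ = 58.51 in, Ȳ = 96.59 in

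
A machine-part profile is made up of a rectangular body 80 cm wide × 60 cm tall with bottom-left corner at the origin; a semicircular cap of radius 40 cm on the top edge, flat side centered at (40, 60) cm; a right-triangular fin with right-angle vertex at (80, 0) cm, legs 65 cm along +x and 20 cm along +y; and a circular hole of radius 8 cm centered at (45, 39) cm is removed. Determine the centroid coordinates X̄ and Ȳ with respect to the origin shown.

X̄ = 45.03 cm, Ȳ = 43.02 cm

rectangular body: A = 80 × 60 = 4800.00, centroid at (40.00, 30.00).
semicircular top: A = ½π·40² = 2513.27, centroid at (40.00, 76.98).
triangular fin: A = ½·65·20 = 650.00, centroid at (101.67, 6.67).
hole: A = −π·8² = -201.06, centroid at (45.00, 39.00).
ΣA = 7762.21 cm², ΣAX̄ = 349566.51 cm³, ΣAȲ = 333955.03 cm³.
X̄ = 349566.51/7762.21 = 45.03 cm; Ȳ = 333955.03/7762.21 = 43.02 cm.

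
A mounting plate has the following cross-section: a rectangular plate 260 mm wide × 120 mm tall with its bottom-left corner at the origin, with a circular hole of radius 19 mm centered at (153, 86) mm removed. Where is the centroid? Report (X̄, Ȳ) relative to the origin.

X̄ = 129.13 mm, Ȳ = 59.02 mm

Part | A | x̄ᵢ | ȳᵢ | A·x̄ᵢ | A·ȳᵢ
plate | 31200.00 | 130.00 | 60.00 | 4056000.00 | 1872000.00
hole | -1134.11 | 153.00 | 86.00 | -173519.59 | -97533.89
Σ | 30065.89 |  |  | 3882480.41 | 1774466.11
X̄ = 3882480.41 / 30065.89 = 129.13 mm
Ȳ = 1774466.11 / 30065.89 = 59.02 mm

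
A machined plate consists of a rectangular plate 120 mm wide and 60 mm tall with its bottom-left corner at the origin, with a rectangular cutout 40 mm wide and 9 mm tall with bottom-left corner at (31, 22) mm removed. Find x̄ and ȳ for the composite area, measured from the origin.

plate: A = 120 × 60 = 7200.00, centroid at (60.00, 30.00).
hole: A = −(40 × 9) = -360.00, centroid at (51.00, 26.50).
ΣA = 6840.00 mm², ΣAx̄ = 413640.00 mm³, ΣAȳ = 206460.00 mm³.
x̄ = 413640.00/6840.00 = 60.47 mm; ȳ = 206460.00/6840.00 = 30.18 mm.

x̄ = 60.47 mm, ȳ = 30.18 mm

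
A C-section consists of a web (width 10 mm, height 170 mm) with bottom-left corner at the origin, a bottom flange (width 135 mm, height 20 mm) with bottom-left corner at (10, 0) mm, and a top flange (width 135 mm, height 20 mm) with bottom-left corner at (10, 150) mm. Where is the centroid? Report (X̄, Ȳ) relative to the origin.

X̄ = 60.14 mm, Ȳ = 85.00 mm

web: A = 10 × 170 = 1700.00, centroid at (5.00, 85.00).
bottom flange: A = 135 × 20 = 2700.00, centroid at (77.50, 10.00).
top flange: A = 135 × 20 = 2700.00, centroid at (77.50, 160.00).
ΣA = 7100.00 mm²
ΣAX̄ = (1700.00)(5.00) + (2700.00)(77.50) + (2700.00)(77.50) = 427000.00 mm³
ΣAȲ = (1700.00)(85.00) + (2700.00)(10.00) + (2700.00)(160.00) = 603500.00 mm³
X̄ = 427000.00 / 7100.00 = 60.14 mm
Ȳ = 603500.00 / 7100.00 = 85.00 mm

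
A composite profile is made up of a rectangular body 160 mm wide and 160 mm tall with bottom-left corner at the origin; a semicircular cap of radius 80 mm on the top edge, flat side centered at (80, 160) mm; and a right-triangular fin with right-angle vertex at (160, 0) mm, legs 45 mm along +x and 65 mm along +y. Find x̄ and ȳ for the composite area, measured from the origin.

rectangular body: A = 160 × 160 = 25600.00, centroid at (80.00, 80.00).
semicircular top: A = ½π·80² = 10053.10, centroid at (80.00, 193.95).
triangular fin: A = ½·45·65 = 1462.50, centroid at (175.00, 21.67).
ΣA = 37115.60 mm²
ΣAx̄ = (25600.00)(80.00) + (10053.10)(80.00) + (1462.50)(175.00) = 3108185.22 mm³
ΣAȳ = (25600.00)(80.00) + (10053.10)(193.95) + (1462.50)(21.67) = 4029516.27 mm³
x̄ = 3108185.22 / 37115.60 = 83.74 mm
ȳ = 4029516.27 / 37115.60 = 108.57 mm

x̄ = 83.74 mm, ȳ = 108.57 mm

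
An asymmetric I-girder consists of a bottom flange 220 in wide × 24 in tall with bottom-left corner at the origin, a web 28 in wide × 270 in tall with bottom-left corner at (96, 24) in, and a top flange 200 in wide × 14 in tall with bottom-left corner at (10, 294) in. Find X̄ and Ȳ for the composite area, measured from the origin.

bottom flange: A = 220 × 24 = 5280.00, centroid at (110.00, 12.00).
web: A = 28 × 270 = 7560.00, centroid at (110.00, 159.00).
top flange: A = 200 × 14 = 2800.00, centroid at (110.00, 301.00).
ΣA = 15640.00 in²
ΣAX̄ = (5280.00)(110.00) + (7560.00)(110.00) + (2800.00)(110.00) = 1720400.00 in³
ΣAȲ = (5280.00)(12.00) + (7560.00)(159.00) + (2800.00)(301.00) = 2108200.00 in³
X̄ = 1720400.00 / 15640.00 = 110.00 in
Ȳ = 2108200.00 / 15640.00 = 134.80 in

X̄ = 110.00 in, Ȳ = 134.80 in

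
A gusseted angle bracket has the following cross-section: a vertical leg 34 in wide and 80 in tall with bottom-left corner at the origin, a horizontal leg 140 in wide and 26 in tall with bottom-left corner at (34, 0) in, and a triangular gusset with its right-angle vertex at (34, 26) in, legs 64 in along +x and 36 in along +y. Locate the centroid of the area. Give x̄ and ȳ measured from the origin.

vertical leg: A = 34 × 80 = 2720.00, centroid at (17.00, 40.00).
horizontal leg: A = 140 × 26 = 3640.00, centroid at (104.00, 13.00).
gusset: A = ½·64·36 = 1152.00, centroid at (55.33, 38.00).
ΣA = 7512.00 in²
ΣAx̄ = (2720.00)(17.00) + (3640.00)(104.00) + (1152.00)(55.33) = 488544.00 in³
ΣAȳ = (2720.00)(40.00) + (3640.00)(13.00) + (1152.00)(38.00) = 199896.00 in³
x̄ = 488544.00 / 7512.00 = 65.04 in
ȳ = 199896.00 / 7512.00 = 26.61 in

x̄ = 65.04 in, ȳ = 26.61 in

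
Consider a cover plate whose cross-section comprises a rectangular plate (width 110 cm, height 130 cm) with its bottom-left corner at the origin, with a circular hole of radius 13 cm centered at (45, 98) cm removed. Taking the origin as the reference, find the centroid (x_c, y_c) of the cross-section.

x_c = 55.39 cm, y_c = 63.73 cm

plate: A = 110 × 130 = 14300.00, centroid at (55.00, 65.00).
hole: A = −π·13² = -530.93, centroid at (45.00, 98.00).
ΣA = 13769.07 cm², ΣAx_c = 762608.19 cm³, ΣAy_c = 877468.94 cm³.
x_c = 762608.19/13769.07 = 55.39 cm; y_c = 877468.94/13769.07 = 63.73 cm.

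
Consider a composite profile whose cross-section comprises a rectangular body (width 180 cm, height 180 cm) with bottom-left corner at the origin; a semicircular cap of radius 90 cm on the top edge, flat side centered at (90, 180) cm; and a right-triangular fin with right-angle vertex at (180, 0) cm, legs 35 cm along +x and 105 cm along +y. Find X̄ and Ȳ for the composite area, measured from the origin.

rectangular body: A = 180 × 180 = 32400.00, centroid at (90.00, 90.00).
semicircular top: A = ½π·90² = 12723.45, centroid at (90.00, 218.20).
triangular fin: A = ½·35·105 = 1837.50, centroid at (191.67, 35.00).
ΣA = 46960.95 cm², ΣAX̄ = 4413298.02 cm³, ΣAȲ = 5756533.54 cm³.
X̄ = 4413298.02/46960.95 = 93.98 cm; Ȳ = 5756533.54/46960.95 = 122.58 cm.

X̄ = 93.98 cm, Ȳ = 122.58 cm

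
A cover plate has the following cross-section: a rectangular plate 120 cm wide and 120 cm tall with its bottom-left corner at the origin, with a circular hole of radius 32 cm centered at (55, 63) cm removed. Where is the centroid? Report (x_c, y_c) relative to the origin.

plate: A = 120 × 120 = 14400.00, centroid at (60.00, 60.00).
hole: A = −π·32² = -3216.99, centroid at (55.00, 63.00).
ΣA = 11183.01 cm²
ΣAx_c = (14400.00)(60.00) + (-3216.99)(55.00) = 687065.50 cm³
ΣAy_c = (14400.00)(60.00) + (-3216.99)(63.00) = 661329.57 cm³
x_c = 687065.50 / 11183.01 = 61.44 cm
y_c = 661329.57 / 11183.01 = 59.14 cm

x_c = 61.44 cm, y_c = 59.14 cm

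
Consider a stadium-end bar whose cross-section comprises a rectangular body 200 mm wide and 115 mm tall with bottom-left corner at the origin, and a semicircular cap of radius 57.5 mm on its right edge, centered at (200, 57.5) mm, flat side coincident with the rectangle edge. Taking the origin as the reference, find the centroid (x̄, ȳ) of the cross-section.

x̄ = 122.92 mm, ȳ = 57.50 mm

rectangular body: A = 200 × 115 = 23000.00, centroid at (100.00, 57.50).
semicircular end: A = ½π·57.5² = 5193.45, centroid at (224.40, 57.50).
ΣA = 28193.45 mm²
ΣAx̄ = (23000.00)(100.00) + (5193.45)(224.40) = 3465428.65 mm³
ΣAȳ = (23000.00)(57.50) + (5193.45)(57.50) = 1621123.11 mm³
x̄ = 3465428.65 / 28193.45 = 122.92 mm
ȳ = 1621123.11 / 28193.45 = 57.50 mm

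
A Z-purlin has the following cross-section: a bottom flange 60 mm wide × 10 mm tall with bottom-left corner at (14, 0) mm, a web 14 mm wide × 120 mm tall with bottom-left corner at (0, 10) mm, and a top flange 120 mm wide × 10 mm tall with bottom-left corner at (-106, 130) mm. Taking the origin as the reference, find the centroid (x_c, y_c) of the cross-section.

x_c = -4.90 mm, y_c = 81.21 mm

bottom flange: A = 60 × 10 = 600.00, centroid at (44.00, 5.00).
web: A = 14 × 120 = 1680.00, centroid at (7.00, 70.00).
top flange: A = 120 × 10 = 1200.00, centroid at (-46.00, 135.00).
ΣA = 3480.00 mm²
ΣAx_c = (600.00)(44.00) + (1680.00)(7.00) + (1200.00)(-46.00) = -17040.00 mm³
ΣAy_c = (600.00)(5.00) + (1680.00)(70.00) + (1200.00)(135.00) = 282600.00 mm³
x_c = -17040.00 / 3480.00 = -4.90 mm
y_c = 282600.00 / 3480.00 = 81.21 mm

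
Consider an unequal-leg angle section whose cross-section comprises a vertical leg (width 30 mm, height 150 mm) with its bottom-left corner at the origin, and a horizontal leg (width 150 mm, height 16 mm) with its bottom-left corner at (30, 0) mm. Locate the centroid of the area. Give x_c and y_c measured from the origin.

x_c = 46.30 mm, y_c = 51.70 mm

Part | A | x̄ᵢ | ȳᵢ | A·x̄ᵢ | A·ȳᵢ
vertical leg | 4500.00 | 15.00 | 75.00 | 67500.00 | 337500.00
horizontal leg | 2400.00 | 105.00 | 8.00 | 252000.00 | 19200.00
Σ | 6900.00 |  |  | 319500.00 | 356700.00
x_c = 319500.00 / 6900.00 = 46.30 mm
y_c = 356700.00 / 6900.00 = 51.70 mm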